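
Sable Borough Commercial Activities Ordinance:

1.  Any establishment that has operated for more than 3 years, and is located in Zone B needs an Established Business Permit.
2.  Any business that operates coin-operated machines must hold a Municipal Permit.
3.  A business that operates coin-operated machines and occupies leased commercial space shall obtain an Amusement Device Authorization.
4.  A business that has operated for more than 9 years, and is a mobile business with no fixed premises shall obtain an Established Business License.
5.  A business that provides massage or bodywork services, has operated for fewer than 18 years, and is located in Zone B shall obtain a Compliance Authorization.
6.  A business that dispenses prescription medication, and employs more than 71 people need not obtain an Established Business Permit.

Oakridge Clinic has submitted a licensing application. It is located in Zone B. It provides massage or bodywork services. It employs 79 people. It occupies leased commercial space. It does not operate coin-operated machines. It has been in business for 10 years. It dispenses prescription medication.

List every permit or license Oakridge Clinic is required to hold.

1. years in business 10 > 3; is located in Zone B → Established Business Permit required.
2. does not operate coin-operated machines → Municipal Permit not required.
3. does not operate coin-operated machines; occupies leased commercial space → Amusement Device Authorization not required.
4. years in business 10 > 9; occupies leased commercial space (not: is a mobile business with no fixed premises) → Established Business License not required.
5. provides massage or bodywork services; years in business 10 < 18; is located in Zone B → Compliance Authorization required.
6. dispenses prescription medication; employees 79 > 71 → exempt from Established Business Permit.

Compliance Authorization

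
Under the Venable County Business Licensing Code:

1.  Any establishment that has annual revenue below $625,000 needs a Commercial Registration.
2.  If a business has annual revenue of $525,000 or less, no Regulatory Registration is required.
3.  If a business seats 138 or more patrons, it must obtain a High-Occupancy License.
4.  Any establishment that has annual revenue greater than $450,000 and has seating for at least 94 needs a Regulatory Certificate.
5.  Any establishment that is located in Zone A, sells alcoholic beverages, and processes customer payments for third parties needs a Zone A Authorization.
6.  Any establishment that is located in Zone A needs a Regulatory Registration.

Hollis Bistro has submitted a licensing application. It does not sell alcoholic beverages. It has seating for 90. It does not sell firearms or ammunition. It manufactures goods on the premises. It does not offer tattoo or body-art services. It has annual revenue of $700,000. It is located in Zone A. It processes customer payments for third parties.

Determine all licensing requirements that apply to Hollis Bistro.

1. revenue $700,000 ≥ $625,000 → Commercial Registration not required.
2. revenue $700,000 > $525,000 → Regulatory Registration exemption does not apply.
3. seating 90 < 138 → High-Occupancy License not required.
4. revenue $700,000 > $450,000; seating 90 < 94 → Regulatory Certificate not required.
5. is located in Zone A; does not sell alcoholic beverages; processes customer payments for third parties → Zone A Authorization not required.
6. is located in Zone A → Regulatory Registration required.

Regulatory Registration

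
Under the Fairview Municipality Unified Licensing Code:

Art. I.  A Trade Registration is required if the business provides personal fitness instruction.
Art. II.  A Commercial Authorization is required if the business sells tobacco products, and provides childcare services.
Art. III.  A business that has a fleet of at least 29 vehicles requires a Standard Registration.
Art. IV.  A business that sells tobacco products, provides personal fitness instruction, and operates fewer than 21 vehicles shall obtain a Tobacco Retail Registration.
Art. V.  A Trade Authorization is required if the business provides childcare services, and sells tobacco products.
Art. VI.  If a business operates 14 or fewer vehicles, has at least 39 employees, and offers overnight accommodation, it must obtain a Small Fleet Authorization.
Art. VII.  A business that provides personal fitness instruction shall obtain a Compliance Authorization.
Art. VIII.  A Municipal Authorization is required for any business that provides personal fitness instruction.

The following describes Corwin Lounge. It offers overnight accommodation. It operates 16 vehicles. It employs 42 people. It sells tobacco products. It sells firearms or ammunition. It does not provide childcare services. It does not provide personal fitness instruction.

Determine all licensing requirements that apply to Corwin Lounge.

None

Art. I. does not provide personal fitness instruction → Trade Registration not required.
Art. II. sells tobacco products; does not provide childcare services → Commercial Authorization not required.
Art. III. vehicles 16 < 29 → Standard Registration not required.
Art. IV. sells tobacco products; does not provide personal fitness instruction; vehicles 16 < 21 → Tobacco Retail Registration not required.
Art. V. does not provide childcare services; sells tobacco products → Trade Authorization not required.
Art. VI. vehicles 16 > 14; employees 42 ≥ 39; offers overnight accommodation → Small Fleet Authorization not required.
Art. VII. does not provide personal fitness instruction → Compliance Authorization not required.
Art. VIII. does not provide personal fitness instruction → Municipal Authorization not required.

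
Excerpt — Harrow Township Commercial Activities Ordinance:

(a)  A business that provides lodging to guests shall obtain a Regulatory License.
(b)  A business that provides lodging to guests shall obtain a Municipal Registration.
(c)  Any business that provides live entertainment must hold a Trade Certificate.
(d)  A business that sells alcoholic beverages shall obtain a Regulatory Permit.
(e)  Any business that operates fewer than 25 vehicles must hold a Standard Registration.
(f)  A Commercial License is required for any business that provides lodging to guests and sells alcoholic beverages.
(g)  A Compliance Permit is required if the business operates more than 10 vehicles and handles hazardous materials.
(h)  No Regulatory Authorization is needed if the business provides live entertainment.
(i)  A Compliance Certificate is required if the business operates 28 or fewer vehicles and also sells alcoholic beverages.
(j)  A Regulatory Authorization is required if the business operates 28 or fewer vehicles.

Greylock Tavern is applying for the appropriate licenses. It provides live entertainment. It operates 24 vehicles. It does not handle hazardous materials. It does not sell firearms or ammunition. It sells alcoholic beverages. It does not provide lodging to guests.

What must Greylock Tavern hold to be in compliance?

Compliance Certificate, Regulatory Permit, Standard Registration, Trade Certificate

(a) does not provide lodging to guests → Regulatory License not required.
(b) does not provide lodging to guests → Municipal Registration not required.
(c) provides live entertainment → Trade Certificate required.
(d) sells alcoholic beverages → Regulatory Permit required.
(e) vehicles 24 < 25 → Standard Registration required.
(f) does not provide lodging to guests; sells alcoholic beverages → Commercial License not required.
(g) vehicles 24 > 10; does not handle hazardous materials → Compliance Permit not required.
(h) provides live entertainment → exempt from Regulatory Authorization.
(i) vehicles 24 ≤ 28; sells alcoholic beverages → Compliance Certificate required.
(j) vehicles 24 ≤ 28 → Regulatory Authorization required.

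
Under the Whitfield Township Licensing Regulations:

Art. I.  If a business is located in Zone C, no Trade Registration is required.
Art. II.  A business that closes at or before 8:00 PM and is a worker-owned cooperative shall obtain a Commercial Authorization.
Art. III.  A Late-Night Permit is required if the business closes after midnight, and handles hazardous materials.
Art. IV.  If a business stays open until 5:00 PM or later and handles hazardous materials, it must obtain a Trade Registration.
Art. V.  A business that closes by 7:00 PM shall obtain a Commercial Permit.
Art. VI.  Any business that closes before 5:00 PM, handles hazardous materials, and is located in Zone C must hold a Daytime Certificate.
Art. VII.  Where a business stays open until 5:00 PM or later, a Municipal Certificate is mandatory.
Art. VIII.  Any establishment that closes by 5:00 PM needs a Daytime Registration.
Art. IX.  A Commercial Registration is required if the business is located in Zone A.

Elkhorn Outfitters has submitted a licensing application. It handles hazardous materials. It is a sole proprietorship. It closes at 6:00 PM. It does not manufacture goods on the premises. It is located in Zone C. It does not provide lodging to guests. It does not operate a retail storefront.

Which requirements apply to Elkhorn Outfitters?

Commercial Permit, Municipal Certificate

Art. I. is located in Zone C → exempt from Trade Registration.
Art. II. closes 6:00 PM, at/before 8:00 PM; is a sole proprietorship (not: is a worker-owned cooperative) → Commercial Authorization not required.
Art. III. closes 6:00 PM, at/before midnight; handles hazardous materials → Late-Night Permit not required.
Art. IV. closes 6:00 PM, after 5:00 PM; handles hazardous materials → Trade Registration required.
Art. V. closes 6:00 PM, at/before 7:00 PM → Commercial Permit required.
Art. VI. closes 6:00 PM, after 5:00 PM; handles hazardous materials; is located in Zone C → Daytime Certificate not required.
Art. VII. closes 6:00 PM, after 5:00 PM → Municipal Certificate required.
Art. VIII. closes 6:00 PM, after 5:00 PM → Daytime Registration not required.
Art. IX. is located in Zone C (not: is located in Zone A) → Commercial Registration not required.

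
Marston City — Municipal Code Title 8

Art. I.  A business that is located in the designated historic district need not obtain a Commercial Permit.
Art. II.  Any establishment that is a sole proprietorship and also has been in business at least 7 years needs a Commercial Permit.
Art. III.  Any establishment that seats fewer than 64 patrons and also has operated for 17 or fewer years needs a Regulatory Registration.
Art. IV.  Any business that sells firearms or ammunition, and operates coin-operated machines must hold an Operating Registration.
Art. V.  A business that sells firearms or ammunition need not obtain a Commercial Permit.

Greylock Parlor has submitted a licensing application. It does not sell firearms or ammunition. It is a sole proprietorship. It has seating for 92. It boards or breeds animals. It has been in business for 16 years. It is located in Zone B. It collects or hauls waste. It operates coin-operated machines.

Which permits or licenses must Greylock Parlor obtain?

Commercial Permit

Art. I. is located in Zone B (not: is located in the designated historic district) → Commercial Permit exemption does not apply.
Art. II. is a sole proprietorship; years in business 16 ≥ 7 → Commercial Permit required.
Art. III. seating 92 ≥ 64; years in business 16 ≤ 17 → Regulatory Registration not required.
Art. IV. does not sell firearms or ammunition; operates coin-operated machines → Operating Registration not required.
Art. V. does not sell firearms or ammunition → Commercial Permit exemption does not apply.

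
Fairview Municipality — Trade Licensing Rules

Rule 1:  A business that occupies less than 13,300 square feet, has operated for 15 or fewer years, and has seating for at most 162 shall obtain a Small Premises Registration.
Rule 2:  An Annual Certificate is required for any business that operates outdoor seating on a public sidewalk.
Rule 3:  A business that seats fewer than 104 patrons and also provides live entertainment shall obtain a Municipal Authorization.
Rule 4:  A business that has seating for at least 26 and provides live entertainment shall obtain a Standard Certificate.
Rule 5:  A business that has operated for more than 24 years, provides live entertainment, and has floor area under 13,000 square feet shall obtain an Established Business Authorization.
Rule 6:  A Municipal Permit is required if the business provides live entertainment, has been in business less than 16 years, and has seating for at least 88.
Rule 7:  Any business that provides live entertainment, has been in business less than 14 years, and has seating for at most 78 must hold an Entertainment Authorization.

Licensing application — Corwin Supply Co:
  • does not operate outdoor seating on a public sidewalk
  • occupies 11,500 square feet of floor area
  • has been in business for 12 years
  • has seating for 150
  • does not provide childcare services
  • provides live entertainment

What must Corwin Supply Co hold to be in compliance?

Rule 1: floor area 11,500 square feet < 13,300 square feet; years in business 12 ≤ 15; seating 150 ≤ 162 → Small Premises Registration required.
Rule 2: does not operate outdoor seating on a public sidewalk → Annual Certificate not required.
Rule 3: seating 150 ≥ 104; provides live entertainment → Municipal Authorization not required.
Rule 4: seating 150 ≥ 26; provides live entertainment → Standard Certificate required.
Rule 5: years in business 12 ≤ 24; provides live entertainment; floor area 11,500 square feet < 13,000 square feet → Established Business Authorization not required.
Rule 6: provides live entertainment; years in business 12 < 16; seating 150 ≥ 88 → Municipal Permit required.
Rule 7: provides live entertainment; years in business 12 < 14; seating 150 > 78 → Entertainment Authorization not required.

Municipal Permit, Small Premises Registration, Standard Certificate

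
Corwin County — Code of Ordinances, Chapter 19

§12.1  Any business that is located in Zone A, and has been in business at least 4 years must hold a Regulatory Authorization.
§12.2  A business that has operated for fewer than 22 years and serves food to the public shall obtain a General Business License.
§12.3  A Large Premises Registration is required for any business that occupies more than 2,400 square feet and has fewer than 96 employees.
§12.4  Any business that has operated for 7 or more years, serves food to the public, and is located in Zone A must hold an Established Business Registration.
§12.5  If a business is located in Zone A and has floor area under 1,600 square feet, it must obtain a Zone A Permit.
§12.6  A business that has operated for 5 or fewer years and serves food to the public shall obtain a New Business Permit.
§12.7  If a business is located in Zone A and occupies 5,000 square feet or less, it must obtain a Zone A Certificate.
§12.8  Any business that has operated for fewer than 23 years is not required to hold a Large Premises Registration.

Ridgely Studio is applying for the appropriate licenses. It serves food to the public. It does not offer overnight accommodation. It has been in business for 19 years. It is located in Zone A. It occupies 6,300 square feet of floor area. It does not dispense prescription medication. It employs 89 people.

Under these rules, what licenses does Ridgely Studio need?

§12.1 is located in Zone A; years in business 19 ≥ 4 → Regulatory Authorization required.
§12.2 years in business 19 < 22; serves food to the public → General Business License required.
§12.3 floor area 6,300 square feet > 2,400 square feet; employees 89 < 96 → Large Premises Registration required.
§12.4 years in business 19 ≥ 7; serves food to the public; is located in Zone A → Established Business Registration required.
§12.5 is located in Zone A; floor area 6,300 square feet ≥ 1,600 square feet → Zone A Permit not required.
§12.6 years in business 19 > 5; serves food to the public → New Business Permit not required.
§12.7 is located in Zone A; floor area 6,300 square feet > 5,000 square feet → Zone A Certificate not required.
§12.8 years in business 19 < 23 → exempt from Large Premises Registration.

Established Business Registration, General Business License, Regulatory Authorization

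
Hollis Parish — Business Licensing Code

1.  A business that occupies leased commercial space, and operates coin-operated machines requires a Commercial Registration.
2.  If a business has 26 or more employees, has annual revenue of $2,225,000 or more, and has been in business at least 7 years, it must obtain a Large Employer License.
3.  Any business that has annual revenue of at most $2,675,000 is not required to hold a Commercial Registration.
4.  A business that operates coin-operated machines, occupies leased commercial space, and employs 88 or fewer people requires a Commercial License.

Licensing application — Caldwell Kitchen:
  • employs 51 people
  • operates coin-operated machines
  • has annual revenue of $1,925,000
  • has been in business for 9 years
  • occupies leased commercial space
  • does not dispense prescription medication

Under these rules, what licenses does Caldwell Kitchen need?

Commercial License

1. occupies leased commercial space; operates coin-operated machines → Commercial Registration required.
2. employees 51 ≥ 26; revenue $1,925,000 < $2,225,000; years in business 9 ≥ 7 → Large Employer License not required.
3. revenue $1,925,000 ≤ $2,675,000 → exempt from Commercial Registration.
4. operates coin-operated machines; occupies leased commercial space; employees 51 ≤ 88 → Commercial License required.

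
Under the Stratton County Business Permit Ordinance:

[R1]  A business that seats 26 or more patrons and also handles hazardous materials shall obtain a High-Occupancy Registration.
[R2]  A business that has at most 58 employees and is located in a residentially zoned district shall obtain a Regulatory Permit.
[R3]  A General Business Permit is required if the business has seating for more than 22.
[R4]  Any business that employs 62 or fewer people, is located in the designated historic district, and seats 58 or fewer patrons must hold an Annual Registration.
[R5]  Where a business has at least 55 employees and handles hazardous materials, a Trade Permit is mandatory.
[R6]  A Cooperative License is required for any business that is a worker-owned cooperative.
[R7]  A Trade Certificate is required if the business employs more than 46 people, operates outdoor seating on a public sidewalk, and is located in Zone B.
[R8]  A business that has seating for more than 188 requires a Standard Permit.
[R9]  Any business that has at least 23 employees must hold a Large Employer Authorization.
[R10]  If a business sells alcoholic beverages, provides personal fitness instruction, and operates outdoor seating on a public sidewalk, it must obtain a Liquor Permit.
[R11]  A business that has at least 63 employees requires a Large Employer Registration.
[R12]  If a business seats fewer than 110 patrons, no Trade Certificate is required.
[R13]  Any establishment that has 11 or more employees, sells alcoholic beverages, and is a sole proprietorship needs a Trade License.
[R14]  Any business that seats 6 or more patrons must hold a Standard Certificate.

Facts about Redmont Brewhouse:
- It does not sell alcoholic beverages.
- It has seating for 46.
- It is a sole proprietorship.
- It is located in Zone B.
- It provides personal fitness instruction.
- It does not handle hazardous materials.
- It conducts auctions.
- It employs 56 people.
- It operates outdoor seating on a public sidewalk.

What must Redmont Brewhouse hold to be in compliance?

[R1] seating 46 ≥ 26; does not handle hazardous materials → High-Occupancy Registration not required.
[R2] employees 56 ≤ 58; is located in Zone B (not: is located in a residentially zoned district) → Regulatory Permit not required.
[R3] seating 46 > 22 → General Business Permit required.
[R4] employees 56 ≤ 62; is located in Zone B (not: is located in the designated historic district); seating 46 ≤ 58 → Annual Registration not required.
[R5] employees 56 ≥ 55; does not handle hazardous materials → Trade Permit not required.
[R6] is a sole proprietorship (not: is a worker-owned cooperative) → Cooperative License not required.
[R7] employees 56 > 46; operates outdoor seating on a public sidewalk; is located in Zone B → Trade Certificate required.
[R8] seating 46 ≤ 188 → Standard Permit not required.
[R9] employees 56 ≥ 23 → Large Employer Authorization required.
[R10] does not sell alcoholic beverages; provides personal fitness instruction; operates outdoor seating on a public sidewalk → Liquor Permit not required.
[R11] employees 56 < 63 → Large Employer Registration not required.
[R12] seating 46 < 110 → exempt from Trade Certificate.
[R13] employees 56 ≥ 11; does not sell alcoholic beverages; is a sole proprietorship → Trade License not required.
[R14] seating 46 ≥ 6 → Standard Certificate required.

General Business Permit, Large Employer Authorization, Standard Certificate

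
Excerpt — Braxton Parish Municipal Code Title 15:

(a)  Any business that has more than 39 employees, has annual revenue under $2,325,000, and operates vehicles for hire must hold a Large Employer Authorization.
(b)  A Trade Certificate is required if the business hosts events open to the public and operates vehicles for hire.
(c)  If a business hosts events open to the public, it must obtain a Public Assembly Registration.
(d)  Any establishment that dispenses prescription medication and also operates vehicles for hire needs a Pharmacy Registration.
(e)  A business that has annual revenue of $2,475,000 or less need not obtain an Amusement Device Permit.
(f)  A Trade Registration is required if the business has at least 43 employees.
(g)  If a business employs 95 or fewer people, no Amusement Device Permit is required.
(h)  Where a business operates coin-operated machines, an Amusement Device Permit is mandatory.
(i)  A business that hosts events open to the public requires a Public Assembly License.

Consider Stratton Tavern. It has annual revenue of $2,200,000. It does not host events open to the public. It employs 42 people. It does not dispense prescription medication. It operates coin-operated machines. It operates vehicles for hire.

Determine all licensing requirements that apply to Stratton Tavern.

(a) employees 42 > 39; revenue $2,200,000 < $2,325,000; operates vehicles for hire → Large Employer Authorization required.
(b) does not host events open to the public; operates vehicles for hire → Trade Certificate not required.
(c) does not host events open to the public → Public Assembly Registration not required.
(d) does not dispense prescription medication; operates vehicles for hire → Pharmacy Registration not required.
(e) revenue $2,200,000 ≤ $2,475,000 → exempt from Amusement Device Permit.
(f) employees 42 < 43 → Trade Registration not required.
(g) employees 42 ≤ 95 → exempt from Amusement Device Permit.
(h) operates coin-operated machines → Amusement Device Permit required.
(i) does not host events open to the public → Public Assembly License not required.

Large Employer Authorization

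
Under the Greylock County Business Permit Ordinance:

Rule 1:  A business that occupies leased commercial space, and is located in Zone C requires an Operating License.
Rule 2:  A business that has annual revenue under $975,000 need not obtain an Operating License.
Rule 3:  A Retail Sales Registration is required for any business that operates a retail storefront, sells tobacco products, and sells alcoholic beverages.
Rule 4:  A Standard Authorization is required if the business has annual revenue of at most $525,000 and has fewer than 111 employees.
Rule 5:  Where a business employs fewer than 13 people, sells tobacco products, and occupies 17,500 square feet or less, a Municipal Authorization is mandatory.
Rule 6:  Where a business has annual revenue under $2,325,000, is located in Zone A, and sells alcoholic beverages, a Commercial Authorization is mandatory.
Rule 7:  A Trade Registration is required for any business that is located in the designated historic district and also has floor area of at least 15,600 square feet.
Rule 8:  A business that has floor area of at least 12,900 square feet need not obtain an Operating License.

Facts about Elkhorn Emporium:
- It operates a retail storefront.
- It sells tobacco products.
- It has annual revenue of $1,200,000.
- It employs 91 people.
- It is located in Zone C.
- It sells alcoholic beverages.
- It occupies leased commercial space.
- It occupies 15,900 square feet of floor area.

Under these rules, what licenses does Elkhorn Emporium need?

Retail Sales Registration

Rule 1: occupies leased commercial space; is located in Zone C → Operating License required.
Rule 2: revenue $1,200,000 ≥ $975,000 → Operating License exemption does not apply.
Rule 3: operates a retail storefront; sells tobacco products; sells alcoholic beverages → Retail Sales Registration required.
Rule 4: revenue $1,200,000 > $525,000; employees 91 < 111 → Standard Authorization not required.
Rule 5: employees 91 ≥ 13; sells tobacco products; floor area 15,900 square feet ≤ 17,500 square feet → Municipal Authorization not required.
Rule 6: revenue $1,200,000 < $2,325,000; is located in Zone C (not: is located in Zone A); sells alcoholic beverages → Commercial Authorization not required.
Rule 7: is located in Zone C (not: is located in the designated historic district); floor area 15,900 square feet ≥ 15,600 square feet → Trade Registration not required.
Rule 8: floor area 15,900 square feet ≥ 12,900 square feet → exempt from Operating License.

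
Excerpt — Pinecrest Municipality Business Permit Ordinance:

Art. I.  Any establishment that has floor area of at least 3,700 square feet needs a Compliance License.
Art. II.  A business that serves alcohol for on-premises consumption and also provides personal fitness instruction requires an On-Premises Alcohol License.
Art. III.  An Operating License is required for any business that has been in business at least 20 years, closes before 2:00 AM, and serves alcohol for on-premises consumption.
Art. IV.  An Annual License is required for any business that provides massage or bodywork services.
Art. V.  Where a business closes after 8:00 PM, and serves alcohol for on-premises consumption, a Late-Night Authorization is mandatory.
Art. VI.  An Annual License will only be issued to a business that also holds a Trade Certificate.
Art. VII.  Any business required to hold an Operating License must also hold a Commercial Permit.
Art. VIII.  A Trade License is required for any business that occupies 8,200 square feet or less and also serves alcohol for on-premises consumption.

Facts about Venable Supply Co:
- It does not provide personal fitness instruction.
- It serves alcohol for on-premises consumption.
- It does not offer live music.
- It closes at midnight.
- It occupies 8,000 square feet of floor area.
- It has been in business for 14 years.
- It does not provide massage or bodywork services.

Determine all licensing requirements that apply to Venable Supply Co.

Art. I. floor area 8,000 square feet ≥ 3,700 square feet → Compliance License required.
Art. II. serves alcohol for on-premises consumption; does not provide personal fitness instruction → On-Premises Alcohol License not required.
Art. III. years in business 14 < 20; closes midnight, at/before 2:00 AM; serves alcohol for on-premises consumption → Operating License not required.
Art. IV. does not provide massage or bodywork services → Annual License not required.
Art. V. closes midnight, after 8:00 PM; serves alcohol for on-premises consumption → Late-Night Authorization required.
Art. VI. Annual License is not required → no effect.
Art. VII. Operating License is not required → no effect.
Art. VIII. floor area 8,000 square feet ≤ 8,200 square feet; serves alcohol for on-premises consumption → Trade License required.

Compliance License, Late-Night Authorization, Trade License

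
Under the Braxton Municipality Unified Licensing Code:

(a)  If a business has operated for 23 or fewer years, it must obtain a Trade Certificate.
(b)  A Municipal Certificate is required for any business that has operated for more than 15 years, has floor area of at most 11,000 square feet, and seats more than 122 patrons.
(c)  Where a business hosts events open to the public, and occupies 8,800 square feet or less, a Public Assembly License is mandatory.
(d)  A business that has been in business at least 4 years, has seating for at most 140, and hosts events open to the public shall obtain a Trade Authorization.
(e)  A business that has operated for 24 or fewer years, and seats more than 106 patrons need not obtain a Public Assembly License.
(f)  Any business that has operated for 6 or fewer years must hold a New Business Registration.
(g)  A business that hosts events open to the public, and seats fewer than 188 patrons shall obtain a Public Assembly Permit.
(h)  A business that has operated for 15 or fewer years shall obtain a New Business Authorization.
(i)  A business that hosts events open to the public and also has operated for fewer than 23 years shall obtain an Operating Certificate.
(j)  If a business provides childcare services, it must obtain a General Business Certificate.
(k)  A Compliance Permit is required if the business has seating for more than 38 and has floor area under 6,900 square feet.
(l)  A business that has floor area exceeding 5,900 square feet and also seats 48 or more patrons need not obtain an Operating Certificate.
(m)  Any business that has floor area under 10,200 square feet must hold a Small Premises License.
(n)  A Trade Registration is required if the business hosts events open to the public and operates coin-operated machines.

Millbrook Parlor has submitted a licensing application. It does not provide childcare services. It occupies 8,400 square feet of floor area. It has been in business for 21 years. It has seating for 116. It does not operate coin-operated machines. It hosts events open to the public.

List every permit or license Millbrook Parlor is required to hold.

Public Assembly Permit, Small Premises License, Trade Authorization, Trade Certificate

(a) years in business 21 ≤ 23 → Trade Certificate required.
(b) years in business 21 > 15; floor area 8,400 square feet ≤ 11,000 square feet; seating 116 ≤ 122 → Municipal Certificate not required.
(c) hosts events open to the public; floor area 8,400 square feet ≤ 8,800 square feet → Public Assembly License required.
(d) years in business 21 ≥ 4; seating 116 ≤ 140; hosts events open to the public → Trade Authorization required.
(e) years in business 21 ≤ 24; seating 116 > 106 → exempt from Public Assembly License.
(f) years in business 21 > 6 → New Business Registration not required.
(g) hosts events open to the public; seating 116 < 188 → Public Assembly Permit required.
(h) years in business 21 > 15 → New Business Authorization not required.
(i) hosts events open to the public; years in business 21 < 23 → Operating Certificate required.
(j) does not provide childcare services → General Business Certificate not required.
(k) seating 116 > 38; floor area 8,400 square feet ≥ 6,900 square feet → Compliance Permit not required.
(l) floor area 8,400 square feet > 5,900 square feet; seating 116 ≥ 48 → exempt from Operating Certificate.
(m) floor area 8,400 square feet < 10,200 square feet → Small Premises License required.
(n) hosts events open to the public; does not operate coin-operated machines → Trade Registration not required.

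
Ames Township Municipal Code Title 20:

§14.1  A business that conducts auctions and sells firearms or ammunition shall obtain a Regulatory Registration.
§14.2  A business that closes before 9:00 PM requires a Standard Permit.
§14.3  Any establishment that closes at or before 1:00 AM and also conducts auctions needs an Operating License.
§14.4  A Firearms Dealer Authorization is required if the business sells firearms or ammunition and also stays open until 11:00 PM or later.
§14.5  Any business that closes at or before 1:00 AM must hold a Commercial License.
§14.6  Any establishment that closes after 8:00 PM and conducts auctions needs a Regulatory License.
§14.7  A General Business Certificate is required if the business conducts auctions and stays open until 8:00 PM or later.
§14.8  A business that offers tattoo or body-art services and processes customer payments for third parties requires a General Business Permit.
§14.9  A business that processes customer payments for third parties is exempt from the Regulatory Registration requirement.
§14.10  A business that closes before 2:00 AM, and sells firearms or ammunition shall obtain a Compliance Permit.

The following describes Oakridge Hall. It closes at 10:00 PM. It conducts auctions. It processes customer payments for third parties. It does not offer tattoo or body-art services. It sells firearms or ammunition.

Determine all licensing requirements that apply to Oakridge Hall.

§14.1 conducts auctions; sells firearms or ammunition → Regulatory Registration required.
§14.2 closes 10:00 PM, after 9:00 PM → Standard Permit not required.
§14.3 closes 10:00 PM, at/before 1:00 AM; conducts auctions → Operating License required.
§14.4 sells firearms or ammunition; closes 10:00 PM, at/before 11:00 PM → Firearms Dealer Authorization not required.
§14.5 closes 10:00 PM, at/before 1:00 AM → Commercial License required.
§14.6 closes 10:00 PM, after 8:00 PM; conducts auctions → Regulatory License required.
§14.7 conducts auctions; closes 10:00 PM, after 8:00 PM → General Business Certificate required.
§14.8 does not offer tattoo or body-art services; processes customer payments for third parties → General Business Permit not required.
§14.9 processes customer payments for third parties → exempt from Regulatory Registration.
§14.10 closes 10:00 PM, at/before 2:00 AM; sells firearms or ammunition → Compliance Permit required.

Commercial License, Compliance Permit, General Business Certificate, Operating License, Regulatory License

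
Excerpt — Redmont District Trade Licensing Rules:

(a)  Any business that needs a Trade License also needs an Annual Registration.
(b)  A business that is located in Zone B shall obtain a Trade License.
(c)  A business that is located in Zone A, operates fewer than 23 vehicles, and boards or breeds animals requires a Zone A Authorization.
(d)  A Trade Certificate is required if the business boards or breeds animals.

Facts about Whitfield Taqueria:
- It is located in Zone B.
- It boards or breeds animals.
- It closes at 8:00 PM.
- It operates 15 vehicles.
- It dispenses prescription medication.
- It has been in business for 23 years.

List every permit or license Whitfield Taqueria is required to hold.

Annual Registration, Trade Certificate, Trade License

(a) Trade License is required → Annual Registration also required.
(b) is located in Zone B → Trade License required.
(c) is located in Zone B (not: is located in Zone A); vehicles 15 < 23; boards or breeds animals → Zone A Authorization not required.
(d) boards or breeds animals → Trade Certificate required.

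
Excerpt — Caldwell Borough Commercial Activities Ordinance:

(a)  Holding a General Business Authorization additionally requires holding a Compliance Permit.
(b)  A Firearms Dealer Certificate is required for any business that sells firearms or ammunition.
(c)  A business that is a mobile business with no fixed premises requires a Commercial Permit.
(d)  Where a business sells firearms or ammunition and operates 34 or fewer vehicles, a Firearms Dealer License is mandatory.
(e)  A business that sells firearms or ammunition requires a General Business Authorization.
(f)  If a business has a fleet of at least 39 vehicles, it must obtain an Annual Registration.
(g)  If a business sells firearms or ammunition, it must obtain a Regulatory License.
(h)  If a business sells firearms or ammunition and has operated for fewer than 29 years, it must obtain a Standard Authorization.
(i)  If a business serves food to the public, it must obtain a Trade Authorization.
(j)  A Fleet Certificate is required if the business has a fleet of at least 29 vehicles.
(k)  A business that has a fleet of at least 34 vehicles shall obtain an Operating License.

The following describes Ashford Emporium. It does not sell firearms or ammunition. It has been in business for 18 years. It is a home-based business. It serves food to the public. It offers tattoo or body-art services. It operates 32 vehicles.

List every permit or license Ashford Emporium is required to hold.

(a) General Business Authorization is not required → no effect.
(b) does not sell firearms or ammunition → Firearms Dealer Certificate not required.
(c) is a home-based business (not: is a mobile business with no fixed premises) → Commercial Permit not required.
(d) does not sell firearms or ammunition; vehicles 32 ≤ 34 → Firearms Dealer License not required.
(e) does not sell firearms or ammunition → General Business Authorization not required.
(f) vehicles 32 < 39 → Annual Registration not required.
(g) does not sell firearms or ammunition → Regulatory License not required.
(h) does not sell firearms or ammunition; years in business 18 < 29 → Standard Authorization not required.
(i) serves food to the public → Trade Authorization required.
(j) vehicles 32 ≥ 29 → Fleet Certificate required.
(k) vehicles 32 < 34 → Operating License not required.

Fleet Certificate, Trade Authorization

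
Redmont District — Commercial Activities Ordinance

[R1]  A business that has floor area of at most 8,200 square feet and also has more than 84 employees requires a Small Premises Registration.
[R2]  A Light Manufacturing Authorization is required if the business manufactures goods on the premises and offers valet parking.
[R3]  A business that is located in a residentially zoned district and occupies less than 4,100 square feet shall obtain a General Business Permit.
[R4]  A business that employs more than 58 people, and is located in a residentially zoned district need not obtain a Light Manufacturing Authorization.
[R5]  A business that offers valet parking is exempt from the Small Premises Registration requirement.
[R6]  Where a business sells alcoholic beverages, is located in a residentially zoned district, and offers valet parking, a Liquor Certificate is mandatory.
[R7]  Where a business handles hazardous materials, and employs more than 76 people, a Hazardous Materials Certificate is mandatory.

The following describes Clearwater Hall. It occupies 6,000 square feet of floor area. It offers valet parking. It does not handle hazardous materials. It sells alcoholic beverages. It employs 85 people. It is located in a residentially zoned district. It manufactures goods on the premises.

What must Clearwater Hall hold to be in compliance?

[R1] floor area 6,000 square feet ≤ 8,200 square feet; employees 85 > 84 → Small Premises Registration required.
[R2] manufactures goods on the premises; offers valet parking → Light Manufacturing Authorization required.
[R3] is located in a residentially zoned district; floor area 6,000 square feet ≥ 4,100 square feet → General Business Permit not required.
[R4] employees 85 > 58; is located in a residentially zoned district → exempt from Light Manufacturing Authorization.
[R5] offers valet parking → exempt from Small Premises Registration.
[R6] sells alcoholic beverages; is located in a residentially zoned district; offers valet parking → Liquor Certificate required.
[R7] does not handle hazardous materials; employees 85 > 76 → Hazardous Materials Certificate not required.

Liquor Certificate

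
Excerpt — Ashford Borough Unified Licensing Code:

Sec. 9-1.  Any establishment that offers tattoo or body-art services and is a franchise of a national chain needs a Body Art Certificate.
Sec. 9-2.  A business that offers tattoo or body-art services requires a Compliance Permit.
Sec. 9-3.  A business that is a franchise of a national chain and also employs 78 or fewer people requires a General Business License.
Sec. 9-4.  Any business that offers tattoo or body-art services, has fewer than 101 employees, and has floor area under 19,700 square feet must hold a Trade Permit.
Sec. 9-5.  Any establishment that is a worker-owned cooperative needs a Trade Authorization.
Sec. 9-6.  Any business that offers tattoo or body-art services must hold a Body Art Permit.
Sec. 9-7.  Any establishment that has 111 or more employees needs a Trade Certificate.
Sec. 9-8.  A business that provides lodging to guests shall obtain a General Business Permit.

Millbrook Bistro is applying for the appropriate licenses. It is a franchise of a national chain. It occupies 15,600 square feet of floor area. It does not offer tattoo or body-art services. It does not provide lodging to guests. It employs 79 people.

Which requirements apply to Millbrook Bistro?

None

Sec. 9-1. does not offer tattoo or body-art services; is a franchise of a national chain → Body Art Certificate not required.
Sec. 9-2. does not offer tattoo or body-art services → Compliance Permit not required.
Sec. 9-3. is a franchise of a national chain; employees 79 > 78 → General Business License not required.
Sec. 9-4. does not offer tattoo or body-art services; employees 79 < 101; floor area 15,600 square feet < 19,700 square feet → Trade Permit not required.
Sec. 9-5. is a franchise of a national chain (not: is a worker-owned cooperative) → Trade Authorization not required.
Sec. 9-6. does not offer tattoo or body-art services → Body Art Permit not required.
Sec. 9-7. employees 79 < 111 → Trade Certificate not required.
Sec. 9-8. does not provide lodging to guests → General Business Permit not required.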